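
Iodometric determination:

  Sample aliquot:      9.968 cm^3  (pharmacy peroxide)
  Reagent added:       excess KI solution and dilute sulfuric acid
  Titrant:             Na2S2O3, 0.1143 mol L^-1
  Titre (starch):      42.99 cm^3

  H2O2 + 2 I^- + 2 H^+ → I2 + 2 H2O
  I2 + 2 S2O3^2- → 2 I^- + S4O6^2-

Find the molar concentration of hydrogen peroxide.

0.2465 mol/L

n(S2O3^2-) = 0.04299 × 0.1143 = 4.914 × 10^-3 mol
n(I2) = n(S2O3^2-)/2 = 2.457 × 10^-3 mol
n(H2O2) in the aliquot = 2.457 × 10^-3 mol (1:1 ratio)
[H2O2] = 2.457 × 10^-3 / 0.009968 = 0.2465 mol/L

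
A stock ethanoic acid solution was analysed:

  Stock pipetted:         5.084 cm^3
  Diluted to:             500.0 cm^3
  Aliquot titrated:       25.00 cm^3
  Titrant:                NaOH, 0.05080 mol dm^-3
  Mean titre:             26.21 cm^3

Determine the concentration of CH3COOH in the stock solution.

5.238 mol/L

CH3COOH + NaOH → CH3COONa + H2O
n(NaOH) = 0.02621 × 0.05080 = 1.331 × 10^-3 mol
n(CH3COOH) in the aliquot = 1.331 × 10^-3 mol (1:1 ratio)
[CH3COOH]_dilute = 1.331 × 10^-3 / 0.02500 = 0.05326 mol/L
Dilution factor = 500.0 / 5.084 = 98.35
[CH3COOH]_stock = 0.05326 × 98.35 = 5.238 mol/L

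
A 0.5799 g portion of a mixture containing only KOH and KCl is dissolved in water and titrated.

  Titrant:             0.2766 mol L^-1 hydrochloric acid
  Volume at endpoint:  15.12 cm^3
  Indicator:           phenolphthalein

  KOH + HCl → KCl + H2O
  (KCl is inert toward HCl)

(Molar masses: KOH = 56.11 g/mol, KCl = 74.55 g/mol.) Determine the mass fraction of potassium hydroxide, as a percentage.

n(HCl) = 0.01512 × 0.2766 = 4.182 × 10^-3 mol
Let x = n(KOH), y = n(KCl).
Titrant: 1x = 4.182 × 10^-3;  mass: 56.11x + 74.55y = 0.5799
Solving, x = 4.182 × 10^-3 mol, y = 4.631 × 10^-3 mol
mass of KOH = 4.182 × 10^-3 × 56.11 = 0.2347 g
% KOH = 0.2347 / 0.5799 × 100 = 40.47 %

40.47 %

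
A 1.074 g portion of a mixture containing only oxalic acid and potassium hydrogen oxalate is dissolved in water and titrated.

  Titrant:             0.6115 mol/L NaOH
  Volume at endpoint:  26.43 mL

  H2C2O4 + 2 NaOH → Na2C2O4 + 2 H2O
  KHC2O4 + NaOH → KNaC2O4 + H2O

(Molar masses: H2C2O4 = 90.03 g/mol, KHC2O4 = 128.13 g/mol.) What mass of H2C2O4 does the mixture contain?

0.5399 g

n(NaOH) = 0.02643 × 0.6115 = 0.01616 mol
Let x = n(H2C2O4), y = n(KHC2O4).
Titrant: 2x + 1y = 0.01616;  mass: 90.03x + 128.13y = 1.074
Solving, x = 5.997 × 10^-3 mol, y = 4.169 × 10^-3 mol
mass of H2C2O4 = 5.997 × 10^-3 × 90.03 = 0.5399 g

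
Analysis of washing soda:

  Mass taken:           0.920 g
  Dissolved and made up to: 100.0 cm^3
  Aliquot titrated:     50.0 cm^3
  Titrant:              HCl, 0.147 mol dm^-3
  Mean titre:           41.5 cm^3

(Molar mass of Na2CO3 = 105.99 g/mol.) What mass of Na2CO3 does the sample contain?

Na2CO3 + 2 HCl → 2 NaCl + H2O + CO2
n(HCl) per titration = 0.0415 × 0.147 = 6.10 × 10^-3 mol
From the 1:2 ratio, n(Na2CO3) in each aliquot = 1/2 × 6.10 × 10^-3 = 3.05 × 10^-3 mol
n(Na2CO3) in the whole flask = 3.05 × 10^-3 × 100.0/50.0 = 6.10 × 10^-3 mol
mass of Na2CO3 = 6.10 × 10^-3 × 105.99 = 0.647 g

0.647 g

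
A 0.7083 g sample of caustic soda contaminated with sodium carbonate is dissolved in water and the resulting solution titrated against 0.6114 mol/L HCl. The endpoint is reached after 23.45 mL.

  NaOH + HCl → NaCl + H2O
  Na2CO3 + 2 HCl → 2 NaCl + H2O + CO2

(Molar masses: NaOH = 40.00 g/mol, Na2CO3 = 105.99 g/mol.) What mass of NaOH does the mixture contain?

n(HCl) = 0.02345 × 0.6114 = 0.01434 mol
Let x = n(NaOH), y = n(Na2CO3).
Titrant: 1x + 2y = 0.01434;  mass: 40.00x + 105.99y = 0.7083
Solving, x = 3.964 × 10^-3 mol, y = 5.187 × 10^-3 mol
mass of NaOH = 3.964 × 10^-3 × 40.00 = 0.1585 g

0.1585 g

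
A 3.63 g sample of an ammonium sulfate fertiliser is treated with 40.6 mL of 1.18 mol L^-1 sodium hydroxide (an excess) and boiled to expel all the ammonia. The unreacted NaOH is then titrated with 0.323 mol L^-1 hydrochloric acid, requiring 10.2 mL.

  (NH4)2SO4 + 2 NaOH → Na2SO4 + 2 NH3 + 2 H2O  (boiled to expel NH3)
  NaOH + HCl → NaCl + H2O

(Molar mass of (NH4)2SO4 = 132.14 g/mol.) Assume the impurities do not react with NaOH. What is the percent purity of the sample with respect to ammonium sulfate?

n(NaOH) added = 0.0406 × 1.18 = 0.0479 mol
n(HCl) used in back-titration = 0.0102 × 0.323 = 3.29 × 10^-3 mol
n(NaOH) left over = 3.29 × 10^-3 mol (1:1 ratio)
n(NaOH) consumed by analyte = 0.0479 − 3.29 × 10^-3 = 0.0446 mol
From the 1:2 ratio, n((NH4)2SO4) = 1/2 × 0.0446 = 0.0223 mol
mass of (NH4)2SO4 = 0.0223 × 132.14 = 2.95 g
% (NH4)2SO4 = 2.95 / 3.63 × 100 = 81.2 %

81.2 %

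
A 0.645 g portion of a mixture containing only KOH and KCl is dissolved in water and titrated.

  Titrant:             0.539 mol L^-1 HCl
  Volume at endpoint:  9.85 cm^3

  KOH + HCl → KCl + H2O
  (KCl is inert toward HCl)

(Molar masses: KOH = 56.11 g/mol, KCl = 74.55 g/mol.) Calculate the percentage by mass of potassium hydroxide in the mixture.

46.2 %

n(HCl) = 0.00985 × 0.539 = 5.31 × 10^-3 mol
Let x = n(KOH), y = n(KCl).
Titrant: 1x = 5.31 × 10^-3;  mass: 56.11x + 74.55y = 0.645
Solving, x = 5.31 × 10^-3 mol, y = 4.66 × 10^-3 mol
mass of KOH = 5.31 × 10^-3 × 56.11 = 0.298 g
% KOH = 0.298 / 0.645 × 100 = 46.2 %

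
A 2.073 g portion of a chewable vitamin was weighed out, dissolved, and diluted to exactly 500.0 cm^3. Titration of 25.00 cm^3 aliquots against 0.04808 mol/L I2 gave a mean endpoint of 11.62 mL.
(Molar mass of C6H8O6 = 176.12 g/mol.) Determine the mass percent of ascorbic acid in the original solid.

94.93 %

C6H8O6 + I2 → C6H6O6 + 2 HI
n(I2) per titration = 0.01162 × 0.04808 = 5.587 × 10^-4 mol
n(C6H8O6) in each aliquot = 5.587 × 10^-4 mol (1:1 ratio)
n(C6H8O6) in the whole flask = 5.587 × 10^-4 × 500.0/25.00 = 0.01117 mol
mass of C6H8O6 = 0.01117 × 176.12 = 1.968 g
% C6H8O6 = 1.968 / 2.073 × 100 = 94.93 %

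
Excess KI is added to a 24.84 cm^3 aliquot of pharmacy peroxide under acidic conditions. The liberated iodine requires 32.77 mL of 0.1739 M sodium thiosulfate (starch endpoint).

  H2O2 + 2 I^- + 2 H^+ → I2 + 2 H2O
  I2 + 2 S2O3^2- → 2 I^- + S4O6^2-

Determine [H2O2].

n(S2O3^2-) = 0.03277 × 0.1739 = 5.699 × 10^-3 mol
n(I2) = n(S2O3^2-)/2 = 2.849 × 10^-3 mol
n(H2O2) in the aliquot = 2.849 × 10^-3 mol (1:1 ratio)
[H2O2] = 2.849 × 10^-3 / 0.02484 = 0.1147 mol/L

0.1147 M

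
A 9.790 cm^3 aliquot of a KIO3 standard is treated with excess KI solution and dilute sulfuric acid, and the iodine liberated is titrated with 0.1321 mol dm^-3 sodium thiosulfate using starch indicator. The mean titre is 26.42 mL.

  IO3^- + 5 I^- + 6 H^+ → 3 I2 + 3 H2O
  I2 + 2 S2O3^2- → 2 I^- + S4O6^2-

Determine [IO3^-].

n(S2O3^2-) = 0.02642 × 0.1321 = 3.490 × 10^-3 mol
n(I2) = n(S2O3^2-)/2 = 1.745 × 10^-3 mol
From the 1:3 ratio, n(IO3^-) in the aliquot = 1/3 × 1.745 × 10^-3 = 5.817 × 10^-4 mol
[IO3^-] = 5.817 × 10^-4 / 0.009790 = 0.05942 mol/L

0.05942 mol/L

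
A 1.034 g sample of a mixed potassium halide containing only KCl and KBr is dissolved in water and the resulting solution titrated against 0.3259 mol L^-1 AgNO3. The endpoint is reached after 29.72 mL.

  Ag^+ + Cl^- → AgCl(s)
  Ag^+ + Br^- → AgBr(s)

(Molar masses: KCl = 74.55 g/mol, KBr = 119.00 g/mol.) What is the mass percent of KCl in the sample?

n(AgNO3) = 0.02972 × 0.3259 = 9.686 × 10^-3 mol
Let x = n(KCl), y = n(KBr).
Titrant: 1x + 1y = 9.686 × 10^-3;  mass: 74.55x + 119.00y = 1.034
Solving, x = 2.668 × 10^-3 mol, y = 7.017 × 10^-3 mol
mass of KCl = 2.668 × 10^-3 × 74.55 = 0.1989 g
% KCl = 0.1989 / 1.034 × 100 = 19.24 %

19.24 %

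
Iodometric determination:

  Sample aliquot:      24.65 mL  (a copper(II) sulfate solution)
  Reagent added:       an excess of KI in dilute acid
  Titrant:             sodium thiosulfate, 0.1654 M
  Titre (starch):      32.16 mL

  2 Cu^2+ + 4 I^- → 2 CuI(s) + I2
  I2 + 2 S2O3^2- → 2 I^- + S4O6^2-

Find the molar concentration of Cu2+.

n(S2O3^2-) = 0.03216 × 0.1654 = 5.319 × 10^-3 mol
n(I2) = n(S2O3^2-)/2 = 2.660 × 10^-3 mol
From the 2:1 ratio, n(Cu2+) in the aliquot = 2/1 × 2.660 × 10^-3 = 5.319 × 10^-3 mol
[Cu2+] = 5.319 × 10^-3 / 0.02465 = 0.2158 mol/L

0.2158 M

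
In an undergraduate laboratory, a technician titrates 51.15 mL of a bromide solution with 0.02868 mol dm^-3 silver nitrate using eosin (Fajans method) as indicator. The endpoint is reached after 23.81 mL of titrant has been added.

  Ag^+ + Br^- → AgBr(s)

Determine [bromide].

n(AgNO3) = 0.02381 L × 0.02868 mol/L = 6.829 × 10^-4 mol
n(Br-) = 6.829 × 10^-4 mol (1:1 mole ratio)
[Br-] = 6.829 × 10^-4 mol / 0.05115 L = 0.01335 mol/L

0.01335 mol/L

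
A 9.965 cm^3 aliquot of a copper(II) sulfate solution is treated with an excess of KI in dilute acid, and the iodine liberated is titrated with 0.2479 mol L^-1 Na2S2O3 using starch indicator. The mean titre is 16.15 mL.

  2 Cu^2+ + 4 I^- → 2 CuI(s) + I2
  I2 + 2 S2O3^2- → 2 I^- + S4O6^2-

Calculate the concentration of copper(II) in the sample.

0.4018 mol/L

n(S2O3^2-) = 0.01615 × 0.2479 = 4.004 × 10^-3 mol
n(I2) = n(S2O3^2-)/2 = 2.002 × 10^-3 mol
From the 2:1 ratio, n(Cu2+) in the aliquot = 2/1 × 2.002 × 10^-3 = 4.004 × 10^-3 mol
[Cu2+] = 4.004 × 10^-3 / 0.009965 = 0.4018 mol/L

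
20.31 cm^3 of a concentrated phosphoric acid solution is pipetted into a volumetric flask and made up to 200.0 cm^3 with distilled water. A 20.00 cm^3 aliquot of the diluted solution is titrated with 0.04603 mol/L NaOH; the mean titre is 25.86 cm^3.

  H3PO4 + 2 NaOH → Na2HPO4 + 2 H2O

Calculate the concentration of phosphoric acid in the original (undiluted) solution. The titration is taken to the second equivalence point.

n(NaOH) = 0.02586 × 0.04603 = 1.190 × 10^-3 mol
From the 1:2 ratio, n(H3PO4) in the aliquot = 1/2 × 1.190 × 10^-3 = 5.952 × 10^-4 mol
[H3PO4]_dilute = 5.952 × 10^-4 / 0.02000 = 0.02976 mol/L
Dilution factor = 200.0 / 20.31 = 9.847
[H3PO4]_stock = 0.02976 × 9.847 = 0.2930 mol/L

0.2930 mol/L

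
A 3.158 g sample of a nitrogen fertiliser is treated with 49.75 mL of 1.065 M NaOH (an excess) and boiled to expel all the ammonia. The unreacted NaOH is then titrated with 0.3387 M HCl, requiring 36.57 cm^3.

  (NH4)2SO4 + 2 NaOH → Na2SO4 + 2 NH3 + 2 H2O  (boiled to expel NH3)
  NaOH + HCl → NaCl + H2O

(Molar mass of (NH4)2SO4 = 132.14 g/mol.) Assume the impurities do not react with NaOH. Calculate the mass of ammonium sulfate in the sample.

n(NaOH) added = 0.04975 × 1.065 = 0.05298 mol
n(HCl) used in back-titration = 0.03657 × 0.3387 = 0.01239 mol
n(NaOH) left over = 0.01239 mol (1:1 ratio)
n(NaOH) consumed by analyte = 0.05298 − 0.01239 = 0.04060 mol
From the 1:2 ratio, n((NH4)2SO4) = 1/2 × 0.04060 = 0.02030 mol
mass of (NH4)2SO4 = 0.02030 × 132.14 = 2.682 g

2.682 g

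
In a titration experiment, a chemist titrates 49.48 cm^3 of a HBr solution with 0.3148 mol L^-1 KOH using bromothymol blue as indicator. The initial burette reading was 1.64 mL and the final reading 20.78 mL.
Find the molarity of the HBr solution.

HBr + KOH → KBr + H2O
n(KOH) = 0.01914 L × 0.3148 mol/L = 6.025 × 10^-3 mol
n(HBr) = 6.025 × 10^-3 mol (1:1 mole ratio)
[HBr] = 6.025 × 10^-3 mol / 0.04948 L = 0.1218 mol/L

0.1218 mol/L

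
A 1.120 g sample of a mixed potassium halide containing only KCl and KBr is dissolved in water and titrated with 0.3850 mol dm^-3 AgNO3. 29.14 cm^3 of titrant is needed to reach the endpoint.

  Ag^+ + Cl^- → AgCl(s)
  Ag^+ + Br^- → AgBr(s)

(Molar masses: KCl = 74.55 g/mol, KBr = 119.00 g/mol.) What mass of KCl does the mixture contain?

0.3607 g

n(AgNO3) = 0.02914 × 0.3850 = 0.01122 mol
Let x = n(KCl), y = n(KBr).
Titrant: 1x + 1y = 0.01122;  mass: 74.55x + 119.00y = 1.120
Solving, x = 4.838 × 10^-3 mol, y = 6.381 × 10^-3 mol
mass of KCl = 4.838 × 10^-3 × 74.55 = 0.3607 g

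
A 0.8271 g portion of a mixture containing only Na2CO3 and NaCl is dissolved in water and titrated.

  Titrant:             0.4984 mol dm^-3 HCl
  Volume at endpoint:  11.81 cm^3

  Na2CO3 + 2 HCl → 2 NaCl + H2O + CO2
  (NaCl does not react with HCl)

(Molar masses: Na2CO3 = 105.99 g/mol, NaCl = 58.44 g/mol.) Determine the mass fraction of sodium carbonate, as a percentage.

n(HCl) = 0.01181 × 0.4984 = 5.886 × 10^-3 mol
Let x = n(Na2CO3), y = n(NaCl).
Titrant: 2x = 5.886 × 10^-3;  mass: 105.99x + 58.44y = 0.8271
Solving, x = 2.943 × 10^-3 mol, y = 8.815 × 10^-3 mol
mass of Na2CO3 = 2.943 × 10^-3 × 105.99 = 0.3119 g
% Na2CO3 = 0.3119 / 0.8271 × 100 = 37.71 %

37.71 %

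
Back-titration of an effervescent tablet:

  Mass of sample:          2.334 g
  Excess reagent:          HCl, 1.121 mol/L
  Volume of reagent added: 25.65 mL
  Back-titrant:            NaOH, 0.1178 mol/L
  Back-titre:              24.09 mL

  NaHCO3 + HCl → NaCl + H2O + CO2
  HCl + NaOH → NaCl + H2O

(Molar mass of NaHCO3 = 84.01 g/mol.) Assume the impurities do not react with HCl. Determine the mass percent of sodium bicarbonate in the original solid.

93.28 %

n(HCl) added = 0.02565 × 1.121 = 0.02875 mol
n(NaOH) used in back-titration = 0.02409 × 0.1178 = 2.838 × 10^-3 mol
n(HCl) left over = 2.838 × 10^-3 mol (1:1 ratio)
n(HCl) consumed by analyte = 0.02875 − 2.838 × 10^-3 = 0.02592 mol
n(NaHCO3) = 0.02592 mol (1:1 ratio)
mass of NaHCO3 = 0.02592 × 84.01 = 2.177 g
% NaHCO3 = 2.177 / 2.334 × 100 = 93.28 %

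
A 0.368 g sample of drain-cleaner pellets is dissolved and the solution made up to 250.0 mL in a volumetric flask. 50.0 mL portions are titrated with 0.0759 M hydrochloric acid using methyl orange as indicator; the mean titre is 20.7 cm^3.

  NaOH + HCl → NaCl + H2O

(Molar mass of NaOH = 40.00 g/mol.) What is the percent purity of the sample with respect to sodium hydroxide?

n(HCl) per titration = 0.0207 × 0.0759 = 1.57 × 10^-3 mol
n(NaOH) in each aliquot = 1.57 × 10^-3 mol (1:1 ratio)
n(NaOH) in the whole flask = 1.57 × 10^-3 × 250.0/50.0 = 7.86 × 10^-3 mol
mass of NaOH = 7.86 × 10^-3 × 40.00 = 0.314 g
% NaOH = 0.314 / 0.368 × 100 = 85.4 %

85.4 %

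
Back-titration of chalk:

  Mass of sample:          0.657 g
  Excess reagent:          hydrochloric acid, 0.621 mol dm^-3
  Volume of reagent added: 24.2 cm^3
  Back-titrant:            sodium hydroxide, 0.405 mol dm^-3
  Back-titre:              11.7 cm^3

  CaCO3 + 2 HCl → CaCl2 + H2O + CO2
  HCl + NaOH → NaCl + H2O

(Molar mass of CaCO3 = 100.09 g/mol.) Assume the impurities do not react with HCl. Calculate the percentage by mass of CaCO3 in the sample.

78.4 %

n(HCl) added = 0.0242 × 0.621 = 0.0150 mol
n(NaOH) used in back-titration = 0.0117 × 0.405 = 4.74 × 10^-3 mol
n(HCl) left over = 4.74 × 10^-3 mol (1:1 ratio)
n(HCl) consumed by analyte = 0.0150 − 4.74 × 10^-3 = 0.0103 mol
From the 1:2 ratio, n(CaCO3) = 1/2 × 0.0103 = 5.14 × 10^-3 mol
mass of CaCO3 = 5.14 × 10^-3 × 100.09 = 0.515 g
% CaCO3 = 0.515 / 0.657 × 100 = 78.4 %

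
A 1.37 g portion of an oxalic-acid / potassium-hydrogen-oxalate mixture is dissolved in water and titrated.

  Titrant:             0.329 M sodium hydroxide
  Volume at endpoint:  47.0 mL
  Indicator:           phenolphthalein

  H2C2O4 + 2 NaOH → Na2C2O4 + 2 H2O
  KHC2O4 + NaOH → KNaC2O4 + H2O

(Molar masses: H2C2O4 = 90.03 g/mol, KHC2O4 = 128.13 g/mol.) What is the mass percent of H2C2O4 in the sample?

n(NaOH) = 0.0470 × 0.329 = 0.0155 mol
Let x = n(H2C2O4), y = n(KHC2O4).
Titrant: 2x + 1y = 0.0155;  mass: 90.03x + 128.13y = 1.37
Solving, x = 3.68 × 10^-3 mol, y = 8.11 × 10^-3 mol
mass of H2C2O4 = 3.68 × 10^-3 × 90.03 = 0.331 g
% H2C2O4 = 0.331 / 1.37 × 100 = 24.2 %

24.2 %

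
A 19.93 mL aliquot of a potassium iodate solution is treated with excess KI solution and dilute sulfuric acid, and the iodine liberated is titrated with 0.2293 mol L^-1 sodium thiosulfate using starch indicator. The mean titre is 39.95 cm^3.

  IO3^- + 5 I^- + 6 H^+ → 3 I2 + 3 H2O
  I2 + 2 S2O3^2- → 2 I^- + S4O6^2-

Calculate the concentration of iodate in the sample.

0.07661 mol/L

n(S2O3^2-) = 0.03995 × 0.2293 = 9.161 × 10^-3 mol
n(I2) = n(S2O3^2-)/2 = 4.580 × 10^-3 mol
From the 1:3 ratio, n(IO3^-) in the aliquot = 1/3 × 4.580 × 10^-3 = 1.527 × 10^-3 mol
[IO3^-] = 1.527 × 10^-3 / 0.01993 = 0.07661 mol/L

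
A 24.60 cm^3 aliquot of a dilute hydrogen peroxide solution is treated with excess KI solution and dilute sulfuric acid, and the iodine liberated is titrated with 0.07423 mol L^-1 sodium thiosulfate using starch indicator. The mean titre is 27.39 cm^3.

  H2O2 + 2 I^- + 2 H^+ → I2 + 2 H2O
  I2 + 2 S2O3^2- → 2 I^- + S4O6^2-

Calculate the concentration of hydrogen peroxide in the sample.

0.04132 mol/L

n(S2O3^2-) = 0.02739 × 0.07423 = 2.033 × 10^-3 mol
n(I2) = n(S2O3^2-)/2 = 1.017 × 10^-3 mol
n(H2O2) in the aliquot = 1.017 × 10^-3 mol (1:1 ratio)
[H2O2] = 1.017 × 10^-3 / 0.02460 = 0.04132 mol/L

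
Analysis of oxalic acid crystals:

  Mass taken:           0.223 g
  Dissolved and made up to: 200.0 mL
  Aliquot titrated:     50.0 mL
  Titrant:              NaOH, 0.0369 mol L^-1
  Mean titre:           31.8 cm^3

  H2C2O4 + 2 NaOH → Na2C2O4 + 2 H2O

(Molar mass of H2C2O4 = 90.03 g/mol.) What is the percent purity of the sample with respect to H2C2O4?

n(NaOH) per titration = 0.0318 × 0.0369 = 1.17 × 10^-3 mol
From the 1:2 ratio, n(H2C2O4) in each aliquot = 1/2 × 1.17 × 10^-3 = 5.87 × 10^-4 mol
n(H2C2O4) in the whole flask = 5.87 × 10^-4 × 200.0/50.0 = 2.35 × 10^-3 mol
mass of H2C2O4 = 2.35 × 10^-3 × 90.03 = 0.211 g
% H2C2O4 = 0.211 / 0.223 × 100 = 94.7 %

94.7 %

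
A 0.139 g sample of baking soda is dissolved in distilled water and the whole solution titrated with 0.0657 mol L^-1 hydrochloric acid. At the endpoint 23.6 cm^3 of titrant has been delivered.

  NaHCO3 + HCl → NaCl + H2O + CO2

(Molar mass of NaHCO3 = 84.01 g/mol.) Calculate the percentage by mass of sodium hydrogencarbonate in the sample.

n(HCl) = 0.0236 L × 0.0657 mol/L = 1.55 × 10^-3 mol
n(NaHCO3) = 1.55 × 10^-3 mol (1:1 ratio)
mass of NaHCO3 = 1.55 × 10^-3 × 84.01 g/mol = 0.130 g
% NaHCO3 = 0.130 / 0.139 × 100 = 93.7 %

93.7 %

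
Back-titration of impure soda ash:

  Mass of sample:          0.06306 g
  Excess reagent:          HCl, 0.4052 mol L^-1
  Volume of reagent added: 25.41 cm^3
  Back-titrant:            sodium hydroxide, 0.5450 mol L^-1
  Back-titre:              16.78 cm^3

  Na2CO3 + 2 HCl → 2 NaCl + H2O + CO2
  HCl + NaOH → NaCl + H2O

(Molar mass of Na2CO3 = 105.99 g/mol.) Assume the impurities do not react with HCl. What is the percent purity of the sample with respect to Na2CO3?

n(HCl) added = 0.02541 × 0.4052 = 0.01030 mol
n(NaOH) used in back-titration = 0.01678 × 0.5450 = 9.145 × 10^-3 mol
n(HCl) left over = 9.145 × 10^-3 mol (1:1 ratio)
n(HCl) consumed by analyte = 0.01030 − 9.145 × 10^-3 = 1.151 × 10^-3 mol
From the 1:2 ratio, n(Na2CO3) = 1/2 × 1.151 × 10^-3 = 5.755 × 10^-4 mol
mass of Na2CO3 = 5.755 × 10^-4 × 105.99 = 0.06100 g
% Na2CO3 = 0.06100 / 0.06306 × 100 = 96.73 %

96.73 %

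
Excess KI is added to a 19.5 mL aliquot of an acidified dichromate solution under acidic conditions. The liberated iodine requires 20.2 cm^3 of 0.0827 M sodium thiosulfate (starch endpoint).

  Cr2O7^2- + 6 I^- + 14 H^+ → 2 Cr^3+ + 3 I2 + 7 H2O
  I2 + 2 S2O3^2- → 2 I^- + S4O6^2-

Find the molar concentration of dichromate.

n(S2O3^2-) = 0.0202 × 0.0827 = 1.67 × 10^-3 mol
n(I2) = n(S2O3^2-)/2 = 8.35 × 10^-4 mol
From the 1:3 ratio, n(Cr2O7^2-) in the aliquot = 1/3 × 8.35 × 10^-4 = 2.78 × 10^-4 mol
[Cr2O7^2-] = 2.78 × 10^-4 / 0.0195 = 0.0143 mol/L

0.0143 M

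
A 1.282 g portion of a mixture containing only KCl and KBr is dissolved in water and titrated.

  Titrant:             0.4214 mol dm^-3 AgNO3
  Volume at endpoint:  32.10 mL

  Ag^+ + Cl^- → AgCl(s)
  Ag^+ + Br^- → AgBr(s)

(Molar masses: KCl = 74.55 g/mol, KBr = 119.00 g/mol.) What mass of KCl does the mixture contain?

n(AgNO3) = 0.03210 × 0.4214 = 0.01353 mol
Let x = n(KCl), y = n(KBr).
Titrant: 1x + 1y = 0.01353;  mass: 74.55x + 119.00y = 1.282
Solving, x = 7.372 × 10^-3 mol, y = 6.154 × 10^-3 mol
mass of KCl = 7.372 × 10^-3 × 74.55 = 0.5496 g

0.5496 g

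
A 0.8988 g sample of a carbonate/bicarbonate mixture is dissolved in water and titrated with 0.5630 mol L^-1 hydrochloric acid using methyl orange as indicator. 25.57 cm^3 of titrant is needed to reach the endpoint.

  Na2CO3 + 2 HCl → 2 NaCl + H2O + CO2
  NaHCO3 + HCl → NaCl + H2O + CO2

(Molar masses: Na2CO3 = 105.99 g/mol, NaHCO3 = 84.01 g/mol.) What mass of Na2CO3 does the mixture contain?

n(HCl) = 0.02557 × 0.5630 = 0.01440 mol
Let x = n(Na2CO3), y = n(NaHCO3).
Titrant: 2x + 1y = 0.01440;  mass: 105.99x + 84.01y = 0.8988
Solving, x = 5.007 × 10^-3 mol, y = 4.381 × 10^-3 mol
mass of Na2CO3 = 5.007 × 10^-3 × 105.99 = 0.5307 g

0.5307 g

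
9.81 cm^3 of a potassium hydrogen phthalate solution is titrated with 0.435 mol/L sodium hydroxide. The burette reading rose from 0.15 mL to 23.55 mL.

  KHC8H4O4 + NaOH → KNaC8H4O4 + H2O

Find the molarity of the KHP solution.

n(NaOH) = 0.0234 L × 0.435 mol/L = 0.0102 mol
n(KHC8H4O4) = 0.0102 mol (1:1 mole ratio)
[KHC8H4O4] = 0.0102 mol / 0.00981 L = 1.04 mol/L

1.04 mol/L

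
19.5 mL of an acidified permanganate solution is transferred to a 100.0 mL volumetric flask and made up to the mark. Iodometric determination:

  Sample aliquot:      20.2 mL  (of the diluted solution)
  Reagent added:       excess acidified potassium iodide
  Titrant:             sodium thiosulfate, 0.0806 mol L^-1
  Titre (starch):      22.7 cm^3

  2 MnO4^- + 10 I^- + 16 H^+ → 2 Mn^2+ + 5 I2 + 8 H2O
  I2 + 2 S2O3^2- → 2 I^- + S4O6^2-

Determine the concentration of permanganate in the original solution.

n(S2O3^2-) = 0.0227 × 0.0806 = 1.83 × 10^-3 mol
n(I2) = n(S2O3^2-)/2 = 9.15 × 10^-4 mol
From the 2:5 ratio, n(MnO4^-) in the aliquot = 2/5 × 9.15 × 10^-4 = 3.66 × 10^-4 mol
[MnO4^-]_dilute = 3.66 × 10^-4 / 0.0202 = 0.0181 mol/L
[MnO4^-]_original = 0.0181 × 100.0/19.5 = 0.0929 mol/L

0.0929 mol/L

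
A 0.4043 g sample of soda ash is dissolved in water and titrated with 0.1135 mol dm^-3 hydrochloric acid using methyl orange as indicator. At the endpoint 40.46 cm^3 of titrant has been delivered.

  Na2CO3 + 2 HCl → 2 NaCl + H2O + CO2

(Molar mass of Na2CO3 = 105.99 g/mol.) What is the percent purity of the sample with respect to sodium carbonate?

n(HCl) = 0.04046 L × 0.1135 mol/L = 4.592 × 10^-3 mol
From the 1:2 ratio, n(Na2CO3) = 1/2 × 4.592 × 10^-3 = 2.296 × 10^-3 mol
mass of Na2CO3 = 2.296 × 10^-3 × 105.99 g/mol = 0.2434 g
% Na2CO3 = 0.2434 / 0.4043 × 100 = 60.19 %

60.19 %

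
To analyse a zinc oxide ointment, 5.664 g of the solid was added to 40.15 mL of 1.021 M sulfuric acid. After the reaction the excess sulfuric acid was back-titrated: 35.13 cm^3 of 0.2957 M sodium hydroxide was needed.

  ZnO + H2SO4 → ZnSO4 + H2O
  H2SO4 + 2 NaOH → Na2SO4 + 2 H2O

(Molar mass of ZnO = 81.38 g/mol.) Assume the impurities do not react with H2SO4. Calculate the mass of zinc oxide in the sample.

2.913 g

n(H2SO4) added = 0.04015 × 1.021 = 0.04099 mol
n(NaOH) used in back-titration = 0.03513 × 0.2957 = 0.01039 mol
From the 1:2 ratio, n(H2SO4) left over = 1/2 × 0.01039 = 5.194 × 10^-3 mol
n(H2SO4) consumed by analyte = 0.04099 − 5.194 × 10^-3 = 0.03580 mol
n(ZnO) = 0.03580 mol (1:1 ratio)
mass of ZnO = 0.03580 × 81.38 = 2.913 g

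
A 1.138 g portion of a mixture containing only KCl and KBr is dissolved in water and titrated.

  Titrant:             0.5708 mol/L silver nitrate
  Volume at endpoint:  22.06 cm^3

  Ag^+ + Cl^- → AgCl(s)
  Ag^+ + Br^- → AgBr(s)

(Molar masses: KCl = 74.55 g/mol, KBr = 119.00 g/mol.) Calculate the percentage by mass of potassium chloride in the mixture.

53.12 %

n(AgNO3) = 0.02206 × 0.5708 = 0.01259 mol
Let x = n(KCl), y = n(KBr).
Titrant: 1x + 1y = 0.01259;  mass: 74.55x + 119.00y = 1.138
Solving, x = 8.109 × 10^-3 mol, y = 4.483 × 10^-3 mol
mass of KCl = 8.109 × 10^-3 × 74.55 = 0.6045 g
% KCl = 0.6045 / 1.138 × 100 = 53.12 %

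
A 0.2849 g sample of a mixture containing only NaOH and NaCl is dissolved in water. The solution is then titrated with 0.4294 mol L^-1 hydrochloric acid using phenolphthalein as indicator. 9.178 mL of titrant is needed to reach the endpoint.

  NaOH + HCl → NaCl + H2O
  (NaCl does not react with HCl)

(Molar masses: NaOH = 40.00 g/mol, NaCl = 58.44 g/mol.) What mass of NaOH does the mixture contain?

n(HCl) = 0.009178 × 0.4294 = 3.941 × 10^-3 mol
Let x = n(NaOH), y = n(NaCl).
Titrant: 1x = 3.941 × 10^-3;  mass: 40.00x + 58.44y = 0.2849
Solving, x = 3.941 × 10^-3 mol, y = 2.178 × 10^-3 mol
mass of NaOH = 3.941 × 10^-3 × 40.00 = 0.1576 g

0.1576 g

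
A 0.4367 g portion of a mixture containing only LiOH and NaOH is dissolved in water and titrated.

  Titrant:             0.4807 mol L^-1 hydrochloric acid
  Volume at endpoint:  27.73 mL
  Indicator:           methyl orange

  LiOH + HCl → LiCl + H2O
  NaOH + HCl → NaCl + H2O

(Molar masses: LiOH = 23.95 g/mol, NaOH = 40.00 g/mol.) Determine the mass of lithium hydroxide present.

n(HCl) = 0.02773 × 0.4807 = 0.01333 mol
Let x = n(LiOH), y = n(NaOH).
Titrant: 1x + 1y = 0.01333;  mass: 23.95x + 40.00y = 0.4367
Solving, x = 6.012 × 10^-3 mol, y = 7.318 × 10^-3 mol
mass of LiOH = 6.012 × 10^-3 × 23.95 = 0.1440 g

0.1440 g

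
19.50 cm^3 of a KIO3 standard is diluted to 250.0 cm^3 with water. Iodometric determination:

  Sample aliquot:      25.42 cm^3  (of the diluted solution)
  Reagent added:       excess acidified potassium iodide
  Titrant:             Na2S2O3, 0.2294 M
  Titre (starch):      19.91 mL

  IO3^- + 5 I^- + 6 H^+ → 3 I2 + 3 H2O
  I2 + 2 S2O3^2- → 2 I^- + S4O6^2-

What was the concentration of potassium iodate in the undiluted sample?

0.3839 M

n(S2O3^2-) = 0.01991 × 0.2294 = 4.567 × 10^-3 mol
n(I2) = n(S2O3^2-)/2 = 2.284 × 10^-3 mol
From the 1:3 ratio, n(IO3^-) in the aliquot = 1/3 × 2.284 × 10^-3 = 7.612 × 10^-4 mol
[IO3^-]_dilute = 7.612 × 10^-4 / 0.02542 = 0.02995 mol/L
[IO3^-]_original = 0.02995 × 250.0/19.50 = 0.3839 mol/L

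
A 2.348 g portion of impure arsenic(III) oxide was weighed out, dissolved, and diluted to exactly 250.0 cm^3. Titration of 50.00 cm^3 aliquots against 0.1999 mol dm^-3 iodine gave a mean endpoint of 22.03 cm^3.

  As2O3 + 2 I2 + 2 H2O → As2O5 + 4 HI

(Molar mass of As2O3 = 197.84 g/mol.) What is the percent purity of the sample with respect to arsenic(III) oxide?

92.76 %

n(I2) per titration = 0.02203 × 0.1999 = 4.404 × 10^-3 mol
From the 1:2 ratio, n(As2O3) in each aliquot = 1/2 × 4.404 × 10^-3 = 2.202 × 10^-3 mol
n(As2O3) in the whole flask = 2.202 × 10^-3 × 250.0/50.00 = 0.01101 mol
mass of As2O3 = 0.01101 × 197.84 = 2.178 g
% As2O3 = 2.178 / 2.348 × 100 = 92.76 %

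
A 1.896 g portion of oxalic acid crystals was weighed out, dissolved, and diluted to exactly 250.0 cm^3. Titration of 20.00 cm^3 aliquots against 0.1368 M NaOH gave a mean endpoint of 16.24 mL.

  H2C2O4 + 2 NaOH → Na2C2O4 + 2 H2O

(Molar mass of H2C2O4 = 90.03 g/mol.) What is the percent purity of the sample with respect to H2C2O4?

65.93 %

n(NaOH) per titration = 0.01624 × 0.1368 = 2.222 × 10^-3 mol
From the 1:2 ratio, n(H2C2O4) in each aliquot = 1/2 × 2.222 × 10^-3 = 1.111 × 10^-3 mol
n(H2C2O4) in the whole flask = 1.111 × 10^-3 × 250.0/20.00 = 0.01389 mol
mass of H2C2O4 = 0.01389 × 90.03 = 1.250 g
% H2C2O4 = 1.250 / 1.896 × 100 = 65.93 %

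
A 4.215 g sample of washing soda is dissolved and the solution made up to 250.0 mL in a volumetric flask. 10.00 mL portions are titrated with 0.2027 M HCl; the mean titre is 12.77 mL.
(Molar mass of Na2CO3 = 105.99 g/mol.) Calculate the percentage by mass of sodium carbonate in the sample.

81.36 %

Na2CO3 + 2 HCl → 2 NaCl + H2O + CO2
n(HCl) per titration = 0.01277 × 0.2027 = 2.588 × 10^-3 mol
From the 1:2 ratio, n(Na2CO3) in each aliquot = 1/2 × 2.588 × 10^-3 = 1.294 × 10^-3 mol
n(Na2CO3) in the whole flask = 1.294 × 10^-3 × 250.0/10.00 = 0.03236 mol
mass of Na2CO3 = 0.03236 × 105.99 = 3.429 g
% Na2CO3 = 3.429 / 4.215 × 100 = 81.36 %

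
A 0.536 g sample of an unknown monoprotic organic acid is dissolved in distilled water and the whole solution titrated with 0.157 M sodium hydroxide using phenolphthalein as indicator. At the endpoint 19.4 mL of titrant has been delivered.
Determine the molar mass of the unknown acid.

176 g/mol

n(NaOH) = 0.0194 L × 0.157 mol/L = 3.05 × 10^-3 mol
n(HA) = 3.05 × 10^-3 mol (1:1 ratio)
M = m / n = 0.536 g / 3.05 × 10^-3 mol = 176 g/mol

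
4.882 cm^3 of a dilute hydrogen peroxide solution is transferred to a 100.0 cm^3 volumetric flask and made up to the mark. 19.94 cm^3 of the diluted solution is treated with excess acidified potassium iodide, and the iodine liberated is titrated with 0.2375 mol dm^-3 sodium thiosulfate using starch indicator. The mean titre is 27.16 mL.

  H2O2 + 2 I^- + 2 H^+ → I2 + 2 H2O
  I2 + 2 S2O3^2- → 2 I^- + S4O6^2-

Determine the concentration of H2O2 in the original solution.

n(S2O3^2-) = 0.02716 × 0.2375 = 6.450 × 10^-3 mol
n(I2) = n(S2O3^2-)/2 = 3.225 × 10^-3 mol
n(H2O2) in the aliquot = 3.225 × 10^-3 mol (1:1 ratio)
[H2O2]_dilute = 3.225 × 10^-3 / 0.01994 = 0.1617 mol/L
[H2O2]_original = 0.1617 × 100.0/4.882 = 3.313 mol/L

3.313 mol/L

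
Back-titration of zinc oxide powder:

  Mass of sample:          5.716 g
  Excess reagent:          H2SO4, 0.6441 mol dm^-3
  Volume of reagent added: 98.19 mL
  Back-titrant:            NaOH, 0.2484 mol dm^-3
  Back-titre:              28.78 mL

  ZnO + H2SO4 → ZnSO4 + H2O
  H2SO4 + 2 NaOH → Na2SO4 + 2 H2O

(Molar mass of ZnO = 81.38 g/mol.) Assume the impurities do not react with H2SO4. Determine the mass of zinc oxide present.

n(H2SO4) added = 0.09819 × 0.6441 = 0.06324 mol
n(NaOH) used in back-titration = 0.02878 × 0.2484 = 7.149 × 10^-3 mol
From the 1:2 ratio, n(H2SO4) left over = 1/2 × 7.149 × 10^-3 = 3.574 × 10^-3 mol
n(H2SO4) consumed by analyte = 0.06324 − 3.574 × 10^-3 = 0.05967 mol
n(ZnO) = 0.05967 mol (1:1 ratio)
mass of ZnO = 0.05967 × 81.38 = 4.856 g

4.856 g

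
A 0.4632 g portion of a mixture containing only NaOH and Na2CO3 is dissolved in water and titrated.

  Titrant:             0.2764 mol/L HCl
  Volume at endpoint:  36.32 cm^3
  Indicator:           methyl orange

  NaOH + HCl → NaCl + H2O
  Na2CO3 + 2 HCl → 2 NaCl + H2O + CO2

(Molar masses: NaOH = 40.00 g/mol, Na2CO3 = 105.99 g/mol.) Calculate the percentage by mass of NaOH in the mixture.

45.73 %

n(HCl) = 0.03632 × 0.2764 = 0.01004 mol
Let x = n(NaOH), y = n(Na2CO3).
Titrant: 1x + 2y = 0.01004;  mass: 40.00x + 105.99y = 0.4632
Solving, x = 5.295 × 10^-3 mol, y = 2.372 × 10^-3 mol
mass of NaOH = 5.295 × 10^-3 × 40.00 = 0.2118 g
% NaOH = 0.2118 / 0.4632 × 100 = 45.73 %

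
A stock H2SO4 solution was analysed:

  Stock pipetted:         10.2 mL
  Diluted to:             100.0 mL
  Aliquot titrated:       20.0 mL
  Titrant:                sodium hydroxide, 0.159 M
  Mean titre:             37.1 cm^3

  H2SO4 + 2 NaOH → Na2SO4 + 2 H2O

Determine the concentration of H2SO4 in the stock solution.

1.45 M

n(NaOH) = 0.0371 × 0.159 = 5.90 × 10^-3 mol
From the 1:2 ratio, n(H2SO4) in the aliquot = 1/2 × 5.90 × 10^-3 = 2.95 × 10^-3 mol
[H2SO4]_dilute = 2.95 × 10^-3 / 0.0200 = 0.147 mol/L
Dilution factor = 100.0 / 10.2 = 9.804
[H2SO4]_stock = 0.147 × 9.804 = 1.45 mol/L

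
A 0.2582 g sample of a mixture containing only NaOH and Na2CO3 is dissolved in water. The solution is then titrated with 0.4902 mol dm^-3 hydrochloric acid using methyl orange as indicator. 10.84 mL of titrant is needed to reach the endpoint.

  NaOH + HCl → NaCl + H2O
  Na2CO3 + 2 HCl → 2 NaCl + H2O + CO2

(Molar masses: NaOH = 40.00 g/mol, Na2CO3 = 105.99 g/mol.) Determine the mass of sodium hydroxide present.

n(HCl) = 0.01084 × 0.4902 = 5.314 × 10^-3 mol
Let x = n(NaOH), y = n(Na2CO3).
Titrant: 1x + 2y = 5.314 × 10^-3;  mass: 40.00x + 105.99y = 0.2582
Solving, x = 1.801 × 10^-3 mol, y = 1.756 × 10^-3 mol
mass of NaOH = 1.801 × 10^-3 × 40.00 = 0.07204 g

0.07204 g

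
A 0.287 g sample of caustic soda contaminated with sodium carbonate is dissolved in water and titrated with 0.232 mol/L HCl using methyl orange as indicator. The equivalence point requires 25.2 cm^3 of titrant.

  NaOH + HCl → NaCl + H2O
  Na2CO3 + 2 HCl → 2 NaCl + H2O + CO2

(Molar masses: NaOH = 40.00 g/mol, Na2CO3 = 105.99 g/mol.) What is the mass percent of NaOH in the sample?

n(HCl) = 0.0252 × 0.232 = 5.85 × 10^-3 mol
Let x = n(NaOH), y = n(Na2CO3).
Titrant: 1x + 2y = 5.85 × 10^-3;  mass: 40.00x + 105.99y = 0.287
Solving, x = 1.76 × 10^-3 mol, y = 2.04 × 10^-3 mol
mass of NaOH = 1.76 × 10^-3 × 40.00 = 0.0703 g
% NaOH = 0.0703 / 0.287 × 100 = 24.5 %

24.5 %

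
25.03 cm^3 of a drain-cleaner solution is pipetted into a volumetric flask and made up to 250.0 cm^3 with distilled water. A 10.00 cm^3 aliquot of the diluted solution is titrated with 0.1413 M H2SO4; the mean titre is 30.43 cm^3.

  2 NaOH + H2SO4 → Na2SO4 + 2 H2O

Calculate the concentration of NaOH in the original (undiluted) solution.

8.589 M

n(H2SO4) = 0.03043 × 0.1413 = 4.300 × 10^-3 mol
From the 2:1 ratio, n(NaOH) in the aliquot = 2/1 × 4.300 × 10^-3 = 8.600 × 10^-3 mol
[NaOH]_dilute = 8.600 × 10^-3 / 0.01000 = 0.8600 mol/L
Dilution factor = 250.0 / 25.03 = 9.988
[NaOH]_stock = 0.8600 × 9.988 = 8.589 mol/L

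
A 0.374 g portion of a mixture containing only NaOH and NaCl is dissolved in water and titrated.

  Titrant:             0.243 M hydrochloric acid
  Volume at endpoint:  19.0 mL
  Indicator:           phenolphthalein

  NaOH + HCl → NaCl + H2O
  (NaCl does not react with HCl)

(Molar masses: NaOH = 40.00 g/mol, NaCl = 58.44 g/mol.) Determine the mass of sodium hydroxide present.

0.185 g

n(HCl) = 0.0190 × 0.243 = 4.62 × 10^-3 mol
Let x = n(NaOH), y = n(NaCl).
Titrant: 1x = 4.62 × 10^-3;  mass: 40.00x + 58.44y = 0.374
Solving, x = 4.62 × 10^-3 mol, y = 3.24 × 10^-3 mol
mass of NaOH = 4.62 × 10^-3 × 40.00 = 0.185 g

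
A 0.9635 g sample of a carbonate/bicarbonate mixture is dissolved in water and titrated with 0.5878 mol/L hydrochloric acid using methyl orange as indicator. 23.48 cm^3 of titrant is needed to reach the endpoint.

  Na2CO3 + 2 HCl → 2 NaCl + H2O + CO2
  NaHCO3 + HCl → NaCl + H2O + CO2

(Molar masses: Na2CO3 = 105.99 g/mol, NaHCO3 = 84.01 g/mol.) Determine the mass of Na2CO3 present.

n(HCl) = 0.02348 × 0.5878 = 0.01380 mol
Let x = n(Na2CO3), y = n(NaHCO3).
Titrant: 2x + 1y = 0.01380;  mass: 105.99x + 84.01y = 0.9635
Solving, x = 3.159 × 10^-3 mol, y = 7.483 × 10^-3 mol
mass of Na2CO3 = 3.159 × 10^-3 × 105.99 = 0.3348 g

0.3348 g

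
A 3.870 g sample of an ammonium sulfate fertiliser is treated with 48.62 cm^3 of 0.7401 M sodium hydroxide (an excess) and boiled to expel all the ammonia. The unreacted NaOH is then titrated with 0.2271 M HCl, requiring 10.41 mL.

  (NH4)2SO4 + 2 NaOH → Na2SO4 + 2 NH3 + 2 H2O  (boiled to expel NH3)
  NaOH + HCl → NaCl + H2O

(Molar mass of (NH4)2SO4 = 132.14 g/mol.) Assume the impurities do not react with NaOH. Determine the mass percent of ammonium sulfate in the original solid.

n(NaOH) added = 0.04862 × 0.7401 = 0.03598 mol
n(HCl) used in back-titration = 0.01041 × 0.2271 = 2.364 × 10^-3 mol
n(NaOH) left over = 2.364 × 10^-3 mol (1:1 ratio)
n(NaOH) consumed by analyte = 0.03598 − 2.364 × 10^-3 = 0.03362 mol
From the 1:2 ratio, n((NH4)2SO4) = 1/2 × 0.03362 = 0.01681 mol
mass of (NH4)2SO4 = 0.01681 × 132.14 = 2.221 g
% (NH4)2SO4 = 2.221 / 3.870 × 100 = 57.40 %

57.40 %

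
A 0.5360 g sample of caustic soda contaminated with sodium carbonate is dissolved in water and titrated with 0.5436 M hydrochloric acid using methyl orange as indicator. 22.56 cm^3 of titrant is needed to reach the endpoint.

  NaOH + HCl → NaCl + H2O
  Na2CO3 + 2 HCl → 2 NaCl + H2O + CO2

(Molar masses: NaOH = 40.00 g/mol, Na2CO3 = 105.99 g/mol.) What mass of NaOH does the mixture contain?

n(HCl) = 0.02256 × 0.5436 = 0.01226 mol
Let x = n(NaOH), y = n(Na2CO3).
Titrant: 1x + 2y = 0.01226;  mass: 40.00x + 105.99y = 0.5360
Solving, x = 8.766 × 10^-3 mol, y = 1.749 × 10^-3 mol
mass of NaOH = 8.766 × 10^-3 × 40.00 = 0.3506 g

0.3506 g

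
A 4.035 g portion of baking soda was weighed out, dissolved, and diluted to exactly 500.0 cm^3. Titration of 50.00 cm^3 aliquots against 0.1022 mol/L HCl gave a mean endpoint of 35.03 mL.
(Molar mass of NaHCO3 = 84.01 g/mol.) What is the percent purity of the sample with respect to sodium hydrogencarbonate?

NaHCO3 + HCl → NaCl + H2O + CO2
n(HCl) per titration = 0.03503 × 0.1022 = 3.580 × 10^-3 mol
n(NaHCO3) in each aliquot = 3.580 × 10^-3 mol (1:1 ratio)
n(NaHCO3) in the whole flask = 3.580 × 10^-3 × 500.0/50.00 = 0.03580 mol
mass of NaHCO3 = 0.03580 × 84.01 = 3.008 g
% NaHCO3 = 3.008 / 4.035 × 100 = 74.54 %

74.54 %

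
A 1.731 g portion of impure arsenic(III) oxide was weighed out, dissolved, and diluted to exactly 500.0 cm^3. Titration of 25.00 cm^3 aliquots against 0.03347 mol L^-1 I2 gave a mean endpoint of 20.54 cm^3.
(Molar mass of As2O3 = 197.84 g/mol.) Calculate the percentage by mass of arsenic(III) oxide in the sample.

78.57 %

As2O3 + 2 I2 + 2 H2O → As2O5 + 4 HI
n(I2) per titration = 0.02054 × 0.03347 = 6.875 × 10^-4 mol
From the 1:2 ratio, n(As2O3) in each aliquot = 1/2 × 6.875 × 10^-4 = 3.437 × 10^-4 mol
n(As2O3) in the whole flask = 3.437 × 10^-4 × 500.0/25.00 = 6.875 × 10^-3 mol
mass of As2O3 = 6.875 × 10^-3 × 197.84 = 1.360 g
% As2O3 = 1.360 / 1.731 × 100 = 78.57 %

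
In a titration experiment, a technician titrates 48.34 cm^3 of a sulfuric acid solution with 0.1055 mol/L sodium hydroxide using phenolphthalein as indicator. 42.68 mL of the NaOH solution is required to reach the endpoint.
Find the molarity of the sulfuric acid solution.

0.04657 mol/L

H2SO4 + 2 NaOH → Na2SO4 + 2 H2O
n(NaOH) = 0.04268 L × 0.1055 mol/L = 4.503 × 10^-3 mol
From the 1:2 mole ratio, n(H2SO4) = 1/2 × 4.503 × 10^-3 = 2.251 × 10^-3 mol
[H2SO4] = 2.251 × 10^-3 mol / 0.04834 L = 0.04657 mol/L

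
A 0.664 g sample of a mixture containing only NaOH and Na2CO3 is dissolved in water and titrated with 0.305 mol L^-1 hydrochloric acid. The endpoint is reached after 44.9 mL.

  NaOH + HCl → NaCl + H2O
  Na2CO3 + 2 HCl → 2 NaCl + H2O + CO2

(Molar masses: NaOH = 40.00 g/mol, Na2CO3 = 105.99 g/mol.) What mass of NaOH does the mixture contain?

n(HCl) = 0.0449 × 0.305 = 0.0137 mol
Let x = n(NaOH), y = n(Na2CO3).
Titrant: 1x + 2y = 0.0137;  mass: 40.00x + 105.99y = 0.664
Solving, x = 4.75 × 10^-3 mol, y = 4.47 × 10^-3 mol
mass of NaOH = 4.75 × 10^-3 × 40.00 = 0.190 g

0.190 g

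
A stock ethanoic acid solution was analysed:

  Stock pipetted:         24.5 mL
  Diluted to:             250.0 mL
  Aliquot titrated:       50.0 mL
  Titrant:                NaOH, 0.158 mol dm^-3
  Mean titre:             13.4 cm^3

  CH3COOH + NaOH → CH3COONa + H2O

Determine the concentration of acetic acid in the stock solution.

0.432 mol/L

n(NaOH) = 0.0134 × 0.158 = 2.12 × 10^-3 mol
n(CH3COOH) in the aliquot = 2.12 × 10^-3 mol (1:1 ratio)
[CH3COOH]_dilute = 2.12 × 10^-3 / 0.0500 = 0.0423 mol/L
Dilution factor = 250.0 / 24.5 = 10.20
[CH3COOH]_stock = 0.0423 × 10.20 = 0.432 mol/L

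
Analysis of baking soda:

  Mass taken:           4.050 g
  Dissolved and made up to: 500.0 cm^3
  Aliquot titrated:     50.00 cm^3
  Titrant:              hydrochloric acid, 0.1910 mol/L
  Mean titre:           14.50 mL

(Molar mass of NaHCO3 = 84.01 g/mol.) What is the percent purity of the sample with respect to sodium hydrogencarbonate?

NaHCO3 + HCl → NaCl + H2O + CO2
n(HCl) per titration = 0.01450 × 0.1910 = 2.769 × 10^-3 mol
n(NaHCO3) in each aliquot = 2.769 × 10^-3 mol (1:1 ratio)
n(NaHCO3) in the whole flask = 2.769 × 10^-3 × 500.0/50.00 = 0.02769 mol
mass of NaHCO3 = 0.02769 × 84.01 = 2.327 g
% NaHCO3 = 2.327 / 4.050 × 100 = 57.45 %

57.45 %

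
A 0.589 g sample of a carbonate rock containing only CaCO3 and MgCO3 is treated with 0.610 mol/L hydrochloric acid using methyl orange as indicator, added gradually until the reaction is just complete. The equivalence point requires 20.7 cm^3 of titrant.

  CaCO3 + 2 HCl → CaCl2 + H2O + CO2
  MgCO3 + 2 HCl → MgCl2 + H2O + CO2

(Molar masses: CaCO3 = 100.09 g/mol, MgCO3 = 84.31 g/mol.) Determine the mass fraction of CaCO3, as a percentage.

n(HCl) = 0.0207 × 0.610 = 0.0126 mol
Let x = n(CaCO3), y = n(MgCO3).
Titrant: 2x + 2y = 0.0126;  mass: 100.09x + 84.31y = 0.589
Solving, x = 3.59 × 10^-3 mol, y = 2.72 × 10^-3 mol
mass of CaCO3 = 3.59 × 10^-3 × 100.09 = 0.360 g
% CaCO3 = 0.360 / 0.589 × 100 = 61.1 %

61.1 %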